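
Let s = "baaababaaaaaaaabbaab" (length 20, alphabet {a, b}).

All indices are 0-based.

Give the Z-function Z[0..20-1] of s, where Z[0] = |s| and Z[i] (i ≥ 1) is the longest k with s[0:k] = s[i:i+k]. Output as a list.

[20, 0, 0, 0, 2, 0, 4, 0, 0, 0, 0, 0, 0, 0, 0, 1, 3, 0, 0, 1]

Z[0]=20
i=1: outside box; Z[1]=0
i=2: outside box; Z[2]=0
i=3: outside box; Z[3]=0
i=4: outside box; Z[4]=2 scan→box=[4,6)
i=5: min(r-i=1, Z[1]=0)=0; Z[5]=0
i=6: outside box; Z[6]=4 scan→box=[6,10)
i=7: min(r-i=3, Z[1]=0)=0; Z[7]=0
i=8: min(r-i=2, Z[2]=0)=0; Z[8]=0
i=9: min(r-i=1, Z[3]=0)=0; Z[9]=0
i=10: outside box; Z[10]=0
i=11: outside box; Z[11]=0
i=12: outside box; Z[12]=0
i=13: outside box; Z[13]=0
i=14: outside box; Z[14]=0
i=15: outside box; Z[15]=1 scan→box=[15,16)
i=16: outside box; Z[16]=3 scan→box=[16,19)
i=17: min(r-i=2, Z[1]=0)=0; Z[17]=0
i=18: min(r-i=1, Z[2]=0)=0; Z[18]=0
i=19: outside box; Z[19]=1 scan→box=[19,20)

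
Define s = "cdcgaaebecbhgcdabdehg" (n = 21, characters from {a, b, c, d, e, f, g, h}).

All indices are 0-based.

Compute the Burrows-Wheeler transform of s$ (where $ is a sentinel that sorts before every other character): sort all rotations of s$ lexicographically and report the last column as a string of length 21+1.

rank  rotation                last
    0  $cdcgaaebecbhgcdabdehg  g
    1  aaebecbhgcdabdehg$cdcg  g
    2  abdehg$cdcgaaebecbhgcd  d
    3  aebecbhgcdabdehg$cdcga  a
    4  bdehg$cdcgaaebecbhgcda  a
    5  becbhgcdabdehg$cdcgaae  e
    6  bhgcdabdehg$cdcgaaebec  c
    7  cbhgcdabdehg$cdcgaaebe  e
    8  cdabdehg$cdcgaaebecbhg  g
    9  cdcgaaebecbhgcdabdehg$  $
   10  cgaaebecbhgcdabdehg$cd  d
   11  dabdehg$cdcgaaebecbhgc  c
   12  dcgaaebecbhgcdabdehg$c  c
   13  dehg$cdcgaaebecbhgcdab  b
   14  ebecbhgcdabdehg$cdcgaa  a
   15  ecbhgcdabdehg$cdcgaaeb  b
   16  ehg$cdcgaaebecbhgcdabd  d
   17  g$cdcgaaebecbhgcdabdeh  h
   18  gaaebecbhgcdabdehg$cdc  c
   19  gcdabdehg$cdcgaaebecbh  h
   20  hg$cdcgaaebecbhgcdabde  e
   21  hgcdabdehg$cdcgaaebecb  b

ggdaaeceg$dccbabdhcheb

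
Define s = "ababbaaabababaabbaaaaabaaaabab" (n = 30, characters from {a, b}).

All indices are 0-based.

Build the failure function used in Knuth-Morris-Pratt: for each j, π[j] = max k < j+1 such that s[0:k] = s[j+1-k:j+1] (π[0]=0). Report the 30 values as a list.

π[0] = 0
j=1 s[j]='b': π[1]=0 (border '')
j=2 s[j]='a': π[2]=1 (border 'a')
j=3 s[j]='b': π[3]=2 (border 'ab')
j=4 s[j]='b': k: 2→0; π[4]=0 (border '')
j=5 s[j]='a': π[5]=1 (border 'a')
j=6 s[j]='a': k: 1→0; π[6]=1 (border 'a')
j=7 s[j]='a': k: 1→0; π[7]=1 (border 'a')
j=8 s[j]='b': π[8]=2 (border 'ab')
j=9 s[j]='a': π[9]=3 (border 'aba')
j=10 s[j]='b': π[10]=4 (border 'abab')
j=11 s[j]='a': k: 4→2; π[11]=3 (border 'aba')
j=12 s[j]='b': π[12]=4 (border 'abab')
j=13 s[j]='a': k: 4→2; π[13]=3 (border 'aba')
j=14 s[j]='a': k: 3→1→0; π[14]=1 (border 'a')
j=15 s[j]='b': π[15]=2 (border 'ab')
j=16 s[j]='b': k: 2→0; π[16]=0 (border '')
j=17 s[j]='a': π[17]=1 (border 'a')
j=18 s[j]='a': k: 1→0; π[18]=1 (border 'a')
j=19 s[j]='a': k: 1→0; π[19]=1 (border 'a')
j=20 s[j]='a': k: 1→0; π[20]=1 (border 'a')
j=21 s[j]='a': k: 1→0; π[21]=1 (border 'a')
j=22 s[j]='b': π[22]=2 (border 'ab')
j=23 s[j]='a': π[23]=3 (border 'aba')
j=24 s[j]='a': k: 3→1→0; π[24]=1 (border 'a')
j=25 s[j]='a': k: 1→0; π[25]=1 (border 'a')
j=26 s[j]='a': k: 1→0; π[26]=1 (border 'a')
j=27 s[j]='b': π[27]=2 (border 'ab')
j=28 s[j]='a': π[28]=3 (border 'aba')
j=29 s[j]='b': π[29]=4 (border 'abab')

[0, 0, 1, 2, 0, 1, 1, 1, 2, 3, 4, 3, 4, 3, 1, 2, 0, 1, 1, 1, 1, 1, 2, 3, 1, 1, 1, 2, 3, 4]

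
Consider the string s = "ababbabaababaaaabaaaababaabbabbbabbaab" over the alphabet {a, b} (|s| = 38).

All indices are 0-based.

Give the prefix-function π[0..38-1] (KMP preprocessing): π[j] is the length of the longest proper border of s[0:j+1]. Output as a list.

[0, 0, 1, 2, 0, 1, 2, 3, 1, 2, 3, 4, 3, 1, 1, 1, 2, 3, 1, 1, 1, 2, 3, 4, 3, 1, 2, 0, 1, 2, 0, 0, 1, 2, 0, 1, 1, 2]

π[0] = 0
j=1 s[j]='b': π[1]=0 (border '')
j=2 s[j]='a': π[2]=1 (border 'a')
j=3 s[j]='b': π[3]=2 (border 'ab')
j=4 s[j]='b': k: 2→0; π[4]=0 (border '')
j=5 s[j]='a': π[5]=1 (border 'a')
j=6 s[j]='b': π[6]=2 (border 'ab')
j=7 s[j]='a': π[7]=3 (border 'aba')
j=8 s[j]='a': k: 3→1→0; π[8]=1 (border 'a')
j=9 s[j]='b': π[9]=2 (border 'ab')
j=10 s[j]='a': π[10]=3 (border 'aba')
j=11 s[j]='b': π[11]=4 (border 'abab')
j=12 s[j]='a': k: 4→2; π[12]=3 (border 'aba')
j=13 s[j]='a': k: 3→1→0; π[13]=1 (border 'a')
j=14 s[j]='a': k: 1→0; π[14]=1 (border 'a')
j=15 s[j]='a': k: 1→0; π[15]=1 (border 'a')
j=16 s[j]='b': π[16]=2 (border 'ab')
j=17 s[j]='a': π[17]=3 (border 'aba')
j=18 s[j]='a': k: 3→1→0; π[18]=1 (border 'a')
j=19 s[j]='a': k: 1→0; π[19]=1 (border 'a')
j=20 s[j]='a': k: 1→0; π[20]=1 (border 'a')
j=21 s[j]='b': π[21]=2 (border 'ab')
j=22 s[j]='a': π[22]=3 (border 'aba')
j=23 s[j]='b': π[23]=4 (border 'abab')
j=24 s[j]='a': k: 4→2; π[24]=3 (border 'aba')
j=25 s[j]='a': k: 3→1→0; π[25]=1 (border 'a')
j=26 s[j]='b': π[26]=2 (border 'ab')
j=27 s[j]='b': k: 2→0; π[27]=0 (border '')
j=28 s[j]='a': π[28]=1 (border 'a')
j=29 s[j]='b': π[29]=2 (border 'ab')
j=30 s[j]='b': k: 2→0; π[30]=0 (border '')
j=31 s[j]='b': π[31]=0 (border '')
j=32 s[j]='a': π[32]=1 (border 'a')
j=33 s[j]='b': π[33]=2 (border 'ab')
j=34 s[j]='b': k: 2→0; π[34]=0 (border '')
j=35 s[j]='a': π[35]=1 (border 'a')
j=36 s[j]='a': k: 1→0; π[36]=1 (border 'a')
j=37 s[j]='b': π[37]=2 (border 'ab')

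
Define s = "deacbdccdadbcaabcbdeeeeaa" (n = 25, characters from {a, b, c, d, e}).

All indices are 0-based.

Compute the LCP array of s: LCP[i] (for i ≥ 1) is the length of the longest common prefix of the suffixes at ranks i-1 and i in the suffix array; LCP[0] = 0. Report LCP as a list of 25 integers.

rank→(start, suffix):
  0 → (24, 'a')
  1 → (23, 'aa')
  2 → (13, 'aabcbdeeeeaa')
  3 → (14, 'abcbdeeeeaa')
  4 → (2, 'acbdccdadbcaabcbdeeeeaa')
  5 → (9, 'adbcaabcbdeeeeaa')
  6 → (11, 'bcaabcbdeeeeaa')
  7 → (15, 'bcbdeeeeaa')
  8 → (4, 'bdccdadbcaabcbdeeeeaa')
  9 → (17, 'bdeeeeaa')
  10 → (12, 'caabcbdeeeeaa')
  11 → (3, 'cbdccdadbcaabcbdeeeeaa')
  12 → (16, 'cbdeeeeaa')
  13 → (6, 'ccdadbcaabcbdeeeeaa')
  14 → (7, 'cdadbcaabcbdeeeeaa')
  15 → (8, 'dadbcaabcbdeeeeaa')
  16 → (10, 'dbcaabcbdeeeeaa')
  17 → (5, 'dccdadbcaabcbdeeeeaa')
  18 → (0, 'deacbdccdadbcaabcbdeeeeaa')
  19 → (18, 'deeeeaa')
  20 → (22, 'eaa')
  21 → (1, 'eacbdccdadbcaabcbdeeeeaa')
  22 → (21, 'eeaa')
  23 → (20, 'eeeaa')
  24 → (19, 'eeeeaa')

SA = [24, 23, 13, 14, 2, 9, 11, 15, 4, 17, 12, 3, 16, 6, 7, 8, 10, 5, 0, 18, 22, 1, 21, 20, 19]
[i] adj suffixes → lcp
  [1] 24/23 → 1 ('a')
  [2] 23/13 → 2 ('aa')
  [3] 13/14 → 1 ('a')
  [4] 14/2 → 1 ('a')
  [5] 2/9 → 1 ('a')
  [6] 9/11 → 0 ('')
  [7] 11/15 → 2 ('bc')
  [8] 15/4 → 1 ('b')
  [9] 4/17 → 2 ('bd')
  [10] 17/12 → 0 ('')
  [11] 12/3 → 1 ('c')
  [12] 3/16 → 3 ('cbd')
  [13] 16/6 → 1 ('c')
  [14] 6/7 → 1 ('c')
  [15] 7/8 → 0 ('')
  [16] 8/10 → 1 ('d')
  [17] 10/5 → 1 ('d')
  [18] 5/0 → 1 ('d')
  [19] 0/18 → 2 ('de')
  [20] 18/22 → 0 ('')
  [21] 22/1 → 2 ('ea')
  [22] 1/21 → 1 ('e')
  [23] 21/20 → 2 ('ee')
  [24] 20/19 → 3 ('eee')

[0, 1, 2, 1, 1, 1, 0, 2, 1, 2, 0, 1, 3, 1, 1, 0, 1, 1, 1, 2, 0, 2, 1, 2, 3]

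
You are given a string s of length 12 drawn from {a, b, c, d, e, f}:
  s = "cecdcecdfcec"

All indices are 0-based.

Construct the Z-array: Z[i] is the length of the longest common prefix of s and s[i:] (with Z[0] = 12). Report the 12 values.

[12, 0, 1, 0, 4, 0, 1, 0, 0, 3, 0, 1]

Z[0]=12
i=1: outside box; Z[1]=0
i=2: outside box; Z[2]=1 grow→box=[2,3)
i=3: outside box; Z[3]=0
i=4: outside box; Z[4]=4 grow→box=[4,8)
i=5: min(r-i=3, Z[1]=0)=0; Z[5]=0
i=6: min(r-i=2, Z[2]=1)=1; Z[6]=1
i=7: min(r-i=1, Z[3]=0)=0; Z[7]=0
i=8: outside box; Z[8]=0
i=9: outside box; Z[9]=3 grow→box=[9,12)
i=10: min(r-i=2, Z[1]=0)=0; Z[10]=0
i=11: min(r-i=1, Z[2]=1)=1; Z[11]=1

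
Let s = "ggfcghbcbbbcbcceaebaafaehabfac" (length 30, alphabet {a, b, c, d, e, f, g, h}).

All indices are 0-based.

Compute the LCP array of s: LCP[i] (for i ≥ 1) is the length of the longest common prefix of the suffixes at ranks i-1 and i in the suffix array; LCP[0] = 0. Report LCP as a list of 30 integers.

rank | idx | suffix
   0 |  19 | aafaehabfac
   1 |  25 | abfac
   2 |  28 | ac
   3 |  16 | aebaafaehabfac
   4 |  22 | aehabfac
   5 |  20 | afaehabfac
   6 |  18 | baafaehabfac
   7 |   8 | bbbcbcceaebaafaehabfac
   8 |   9 | bbcbcceaebaafaehabfac
   9 |   6 | bcbbbcbcceaebaafaehabfac
  10 |  10 | bcbcceaebaafaehabfac
  11 |  12 | bcceaebaafaehabfac
  12 |  26 | bfac
  13 |  29 | c
  14 |   7 | cbbbcbcceaebaafaehabfac
  15 |  11 | cbcceaebaafaehabfac
  16 |  13 | cceaebaafaehabfac
  17 |  14 | ceaebaafaehabfac
  18 |   3 | cghbcbbbcbcceaebaafaehabfac
  19 |  15 | eaebaafaehabfac
  20 |  17 | ebaafaehabfac
  21 |  23 | ehabfac
  22 |  27 | fac
  23 |  21 | faehabfac
  24 |   2 | fcghbcbbbcbcceaebaafaehabfac
  25 |   1 | gfcghbcbbbcbcceaebaafaehabfac
  26 |   0 | ggfcghbcbbbcbcceaebaafaehabfac
  27 |   4 | ghbcbbbcbcceaebaafaehabfac
  28 |  24 | habfac
  29 |   5 | hbcbbbcbcceaebaafaehabfac

SA = [19, 25, 28, 16, 22, 20, 18, 8, 9, 6, 10, 12, 26, 29, 7, 11, 13, 14, 3, 15, 17, 23, 27, 21, 2, 1, 0, 4, 24, 5]
[i] adj suffixes → lcp
  [1] 19/25 → 1 ('a')
  [2] 25/28 → 1 ('a')
  [3] 28/16 → 1 ('a')
  [4] 16/22 → 2 ('ae')
  [5] 22/20 → 1 ('a')
  [6] 20/18 → 0 ('')
  [7] 18/8 → 1 ('b')
  [8] 8/9 → 2 ('bb')
  [9] 9/6 → 1 ('b')
  [10] 6/10 → 3 ('bcb')
  [11] 10/12 → 2 ('bc')
  [12] 12/26 → 1 ('b')
  [13] 26/29 → 0 ('')
  [14] 29/7 → 1 ('c')
  [15] 7/11 → 2 ('cb')
  [16] 11/13 → 1 ('c')
  [17] 13/14 → 1 ('c')
  [18] 14/3 → 1 ('c')
  [19] 3/15 → 0 ('')
  [20] 15/17 → 1 ('e')
  [21] 17/23 → 1 ('e')
  [22] 23/27 → 0 ('')
  [23] 27/21 → 2 ('fa')
  [24] 21/2 → 1 ('f')
  [25] 2/1 → 0 ('')
  [26] 1/0 → 1 ('g')
  [27] 0/4 → 1 ('g')
  [28] 4/24 → 0 ('')
  [29] 24/5 → 1 ('h')

[0, 1, 1, 1, 2, 1, 0, 1, 2, 1, 3, 2, 1, 0, 1, 2, 1, 1, 1, 0, 1, 1, 0, 2, 1, 0, 1, 1, 0, 1]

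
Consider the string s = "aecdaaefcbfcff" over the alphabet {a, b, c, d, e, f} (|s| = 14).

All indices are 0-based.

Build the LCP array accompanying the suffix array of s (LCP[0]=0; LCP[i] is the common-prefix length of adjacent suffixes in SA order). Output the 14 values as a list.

[0, 1, 2, 0, 0, 1, 1, 0, 0, 1, 0, 1, 2, 1]

rank→(start, suffix):
  0 → (4, 'aaefcbfcff')
  1 → (0, 'aecdaaefcbfcff')
  2 → (5, 'aefcbfcff')
  3 → (9, 'bfcff')
  4 → (8, 'cbfcff')
  5 → (2, 'cdaaefcbfcff')
  6 → (11, 'cff')
  7 → (3, 'daaefcbfcff')
  8 → (1, 'ecdaaefcbfcff')
  9 → (6, 'efcbfcff')
  10 → (13, 'f')
  11 → (7, 'fcbfcff')
  12 → (10, 'fcff')
  13 → (12, 'ff')

SA = [4, 0, 5, 9, 8, 2, 11, 3, 1, 6, 13, 7, 10, 12]
i: (SA[i-1],SA[i]) lcp shared
  1: (4,0) 1 'a'
  2: (0,5) 2 'ae'
  3: (5,9) 0 ''
  4: (9,8) 0 ''
  5: (8,2) 1 'c'
  6: (2,11) 1 'c'
  7: (11,3) 0 ''
  8: (3,1) 0 ''
  9: (1,6) 1 'e'
  10: (6,13) 0 ''
  11: (13,7) 1 'f'
  12: (7,10) 2 'fc'
  13: (10,12) 1 'f'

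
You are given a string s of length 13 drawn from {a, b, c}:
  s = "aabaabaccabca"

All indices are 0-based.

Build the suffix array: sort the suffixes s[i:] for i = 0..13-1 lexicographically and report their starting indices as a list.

sorted suffixes:
  #0 SA[0]=12  'a'
  #1 SA[1]=0  'aabaabaccabca'
  #2 SA[2]=3  'aabaccabca'
  #3 SA[3]=1  'abaabaccabca'
  #4 SA[4]=4  'abaccabca'
  #5 SA[5]=9  'abca'
  #6 SA[6]=6  'accabca'
  #7 SA[7]=2  'baabaccabca'
  #8 SA[8]=5  'baccabca'
  #9 SA[9]=10  'bca'
  #10 SA[10]=11  'ca'
  #11 SA[11]=8  'cabca'
  #12 SA[12]=7  'ccabca'

[12, 0, 3, 1, 4, 9, 6, 2, 5, 10, 11, 8, 7]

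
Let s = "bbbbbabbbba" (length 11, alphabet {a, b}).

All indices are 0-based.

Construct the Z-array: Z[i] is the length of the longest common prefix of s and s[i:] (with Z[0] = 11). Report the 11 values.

Z[0]=11
i=1: fresh scan; Z[1]=4 grow→box=[1,5)
i=2: min(r-i=3, Z[1]=4)=3; Z[2]=3
i=3: min(r-i=2, Z[2]=3)=2; Z[3]=2
i=4: min(r-i=1, Z[3]=2)=1; Z[4]=1
i=5: fresh scan; Z[5]=0
i=6: fresh scan; Z[6]=4 grow→box=[6,10)
i=7: min(r-i=3, Z[1]=4)=3; Z[7]=3
i=8: min(r-i=2, Z[2]=3)=2; Z[8]=2
i=9: min(r-i=1, Z[3]=2)=1; Z[9]=1
i=10: fresh scan; Z[10]=0

[11, 4, 3, 2, 1, 0, 4, 3, 2, 1, 0]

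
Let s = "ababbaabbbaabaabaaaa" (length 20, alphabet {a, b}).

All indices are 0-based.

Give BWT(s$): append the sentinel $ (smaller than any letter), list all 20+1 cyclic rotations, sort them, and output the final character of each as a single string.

rank  rotation               last
    0  $ababbaabbbaabaabaaaa  a
    1  a$ababbaabbbaabaabaaa  a
    2  aa$ababbaabbbaabaabaa  a
    3  aaa$ababbaabbbaabaaba  a
    4  aaaa$ababbaabbbaabaab  b
    5  aabaaaa$ababbaabbbaab  b
    6  aabaabaaaa$ababbaabbb  b
    7  aabbbaabaabaaaa$ababb  b
    8  abaaaa$ababbaabbbaaba  a
    9  abaabaaaa$ababbaabbba  a
   10  ababbaabbbaabaabaaaa$  $
   11  abbaabbbaabaabaaaa$ab  b
   12  abbbaabaabaaaa$ababba  a
   13  baaaa$ababbaabbbaabaa  a
   14  baabaaaa$ababbaabbbaa  a
   15  baabaabaaaa$ababbaabb  b
   16  baabbbaabaabaaaa$abab  b
   17  babbaabbbaabaabaaaa$a  a
   18  bbaabaabaaaa$ababbaab  b
   19  bbaabbbaabaabaaaa$aba  a
   20  bbbaabaabaaaa$ababbaa  a

aaaabbbbaa$baaabbabaa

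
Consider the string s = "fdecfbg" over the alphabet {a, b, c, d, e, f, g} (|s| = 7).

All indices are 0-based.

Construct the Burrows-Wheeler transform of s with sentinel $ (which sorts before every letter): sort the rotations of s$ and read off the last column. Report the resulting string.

rank  rotation  last
    0  $fdecfbg  g
    1  bg$fdecf  f
    2  cfbg$fde  e
    3  decfbg$f  f
    4  ecfbg$fd  d
    5  fbg$fdec  c
    6  fdecfbg$  $
    7  g$fdecfb  b

gfefdc$b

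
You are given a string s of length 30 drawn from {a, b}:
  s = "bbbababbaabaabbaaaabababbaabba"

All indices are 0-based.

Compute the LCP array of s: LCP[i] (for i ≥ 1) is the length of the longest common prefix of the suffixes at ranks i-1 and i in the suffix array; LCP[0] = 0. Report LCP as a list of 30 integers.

[0, 1, 3, 2, 4, 3, 5, 1, 3, 4, 8, 2, 4, 5, 6, 0, 2, 3, 4, 6, 2, 9, 3, 7, 1, 3, 4, 5, 3, 2]

rank | idx | suffix
   0 |  29 | a
   1 |  15 | aaaabababbaabba
   2 |  16 | aaabababbaabba
   3 |   8 | aabaabbaaaabababbaabba
   4 |  17 | aabababbaabba
   5 |  25 | aabba
   6 |  11 | aabbaaaabababbaabba
   7 |   9 | abaabbaaaabababbaabba
   8 |  18 | abababbaabba
   9 |   3 | ababbaabaabbaaaabababbaabba
  10 |  20 | ababbaabba
  11 |  26 | abba
  12 |  12 | abbaaaabababbaabba
  13 |   5 | abbaabaabbaaaabababbaabba
  14 |  22 | abbaabba
  15 |  28 | ba
  16 |  14 | baaaabababbaabba
  17 |   7 | baabaabbaaaabababbaabba
  18 |  24 | baabba
  19 |  10 | baabbaaaabababbaabba
  20 |   2 | bababbaabaabbaaaabababbaabba
  21 |  19 | bababbaabba
  22 |   4 | babbaabaabbaaaabababbaabba
  23 |  21 | babbaabba
  24 |  27 | bba
  25 |  13 | bbaaaabababbaabba
  26 |   6 | bbaabaabbaaaabababbaabba
  27 |  23 | bbaabba
  28 |   1 | bbababbaabaabbaaaabababbaabba
  29 |   0 | bbbababbaabaabbaaaabababbaabba

SA = [29, 15, 16, 8, 17, 25, 11, 9, 18, 3, 20, 26, 12, 5, 22, 28, 14, 7, 24, 10, 2, 19, 4, 21, 27, 13, 6, 23, 1, 0]
i: (SA[i-1],SA[i]) lcp shared
  1: (29,15) 1 'a'
  2: (15,16) 3 'aaa'
  3: (16,8) 2 'aa'
  4: (8,17) 4 'aaba'
  5: (17,25) 3 'aab'
  6: (25,11) 5 'aabba'
  7: (11,9) 1 'a'
  8: (9,18) 3 'aba'
  9: (18,3) 4 'abab'
  10: (3,20) 8 'ababbaab'
  11: (20,26) 2 'ab'
  12: (26,12) 4 'abba'
  13: (12,5) 5 'abbaa'
  14: (5,22) 6 'abbaab'
  15: (22,28) 0 ''
  16: (28,14) 2 'ba'
  17: (14,7) 3 'baa'
  18: (7,24) 4 'baab'
  19: (24,10) 6 'baabba'
  20: (10,2) 2 'ba'
  21: (2,19) 9 'bababbaab'
  22: (19,4) 3 'bab'
  23: (4,21) 7 'babbaab'
  24: (21,27) 1 'b'
  25: (27,13) 3 'bba'
  26: (13,6) 4 'bbaa'
  27: (6,23) 5 'bbaab'
  28: (23,1) 3 'bba'
  29: (1,0) 2 'bb'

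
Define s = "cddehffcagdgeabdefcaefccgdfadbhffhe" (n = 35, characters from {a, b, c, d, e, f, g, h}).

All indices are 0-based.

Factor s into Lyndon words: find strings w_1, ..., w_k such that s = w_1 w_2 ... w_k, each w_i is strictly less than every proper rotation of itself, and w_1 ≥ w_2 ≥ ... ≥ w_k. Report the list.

["cddehff", "c", "agdge", "abdefcaefccgdfadbhffhe"]

emit factor 1: 'cddehff' (i=0, period=7)
emit factor 2: 'c' (i=7, period=1)
emit factor 3: 'agdge' (i=8, period=5)
emit factor 4: 'abdefcaefccgdfadbhffhe' (i=13, period=22)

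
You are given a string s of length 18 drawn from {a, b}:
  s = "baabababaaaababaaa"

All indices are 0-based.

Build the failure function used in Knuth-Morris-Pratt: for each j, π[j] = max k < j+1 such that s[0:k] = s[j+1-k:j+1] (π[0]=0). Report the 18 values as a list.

π[0] = 0
j=1 s[j]='a': π[1]=0 (border '')
j=2 s[j]='a': π[2]=0 (border '')
j=3 s[j]='b': π[3]=1 (border 'b')
j=4 s[j]='a': π[4]=2 (border 'ba')
j=5 s[j]='b': k: 2→0; π[5]=1 (border 'b')
j=6 s[j]='a': π[6]=2 (border 'ba')
j=7 s[j]='b': k: 2→0; π[7]=1 (border 'b')
j=8 s[j]='a': π[8]=2 (border 'ba')
j=9 s[j]='a': π[9]=3 (border 'baa')
j=10 s[j]='a': k: 3→0; π[10]=0 (border '')
j=11 s[j]='a': π[11]=0 (border '')
j=12 s[j]='b': π[12]=1 (border 'b')
j=13 s[j]='a': π[13]=2 (border 'ba')
j=14 s[j]='b': k: 2→0; π[14]=1 (border 'b')
j=15 s[j]='a': π[15]=2 (border 'ba')
j=16 s[j]='a': π[16]=3 (border 'baa')
j=17 s[j]='a': k: 3→0; π[17]=0 (border '')

[0, 0, 0, 1, 2, 1, 2, 1, 2, 3, 0, 0, 1, 2, 1, 2, 3, 0]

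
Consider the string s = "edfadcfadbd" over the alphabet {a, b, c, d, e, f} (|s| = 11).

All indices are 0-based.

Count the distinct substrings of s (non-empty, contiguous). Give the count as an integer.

58

rank→(start, suffix):
  0 → (7, 'adbd')
  1 → (3, 'adcfadbd')
  2 → (9, 'bd')
  3 → (5, 'cfadbd')
  4 → (10, 'd')
  5 → (8, 'dbd')
  6 → (4, 'dcfadbd')
  7 → (1, 'dfadcfadbd')
  8 → (0, 'edfadcfadbd')
  9 → (6, 'fadbd')
  10 → (2, 'fadcfadbd')

SA = [7, 3, 9, 5, 10, 8, 4, 1, 0, 6, 2]
i: (SA[i-1],SA[i]) lcp shared
  1: (7,3) 2 'ad'
  2: (3,9) 0 ''
  3: (9,5) 0 ''
  4: (5,10) 0 ''
  5: (10,8) 1 'd'
  6: (8,4) 1 'd'
  7: (4,1) 1 'd'
  8: (1,0) 0 ''
  9: (0,6) 0 ''
  10: (6,2) 3 'fad'

n(n+1)/2 = 11·12/2 = 66
Σ LCP = 0 + 2 + 0 + 0 + 0 + 1 + 1 + 1 + 0 + 0 + 3 = 8
distinct = 66 − 8 = 58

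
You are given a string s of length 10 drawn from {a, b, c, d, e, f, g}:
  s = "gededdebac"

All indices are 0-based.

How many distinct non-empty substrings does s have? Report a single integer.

49

sorted suffixes:
  #0 SA[0]=8  'ac'
  #1 SA[1]=7  'bac'
  #2 SA[2]=9  'c'
  #3 SA[3]=4  'ddebac'
  #4 SA[4]=5  'debac'
  #5 SA[5]=2  'deddebac'
  #6 SA[6]=6  'ebac'
  #7 SA[7]=3  'eddebac'
  #8 SA[8]=1  'ededdebac'
  #9 SA[9]=0  'gededdebac'

SA = [8, 7, 9, 4, 5, 2, 6, 3, 1, 0]
[i] adj suffixes → lcp
  [1] 8/7 → 0 ('')
  [2] 7/9 → 0 ('')
  [3] 9/4 → 0 ('')
  [4] 4/5 → 1 ('d')
  [5] 5/2 → 2 ('de')
  [6] 2/6 → 0 ('')
  [7] 6/3 → 1 ('e')
  [8] 3/1 → 2 ('ed')
  [9] 1/0 → 0 ('')

n(n+1)/2 = 10·11/2 = 55
Σ LCP = 0 + 0 + 0 + 0 + 1 + 2 + 0 + 1 + 2 + 0 = 6
distinct = 55 − 6 = 49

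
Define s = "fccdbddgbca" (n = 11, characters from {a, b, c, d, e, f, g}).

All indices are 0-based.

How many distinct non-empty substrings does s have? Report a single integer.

61

sorted suffixes:
  #0 SA[0]=10  'a'
  #1 SA[1]=8  'bca'
  #2 SA[2]=4  'bddgbca'
  #3 SA[3]=9  'ca'
  #4 SA[4]=1  'ccdbddgbca'
  #5 SA[5]=2  'cdbddgbca'
  #6 SA[6]=3  'dbddgbca'
  #7 SA[7]=5  'ddgbca'
  #8 SA[8]=6  'dgbca'
  #9 SA[9]=0  'fccdbddgbca'
  #10 SA[10]=7  'gbca'

SA = [10, 8, 4, 9, 1, 2, 3, 5, 6, 0, 7]
rank  pair      lcp
   1  s[10:],s[8:]  0  ''
   2  s[8:],s[4:]  1  'b'
   3  s[4:],s[9:]  0  ''
   4  s[9:],s[1:]  1  'c'
   5  s[1:],s[2:]  1  'c'
   6  s[2:],s[3:]  0  ''
   7  s[3:],s[5:]  1  'd'
   8  s[5:],s[6:]  1  'd'
   9  s[6:],s[0:]  0  ''
  10  s[0:],s[7:]  0  ''

n(n+1)/2 = 11·12/2 = 66
Σ LCP = 0 + 0 + 1 + 0 + 1 + 1 + 0 + 1 + 1 + 0 + 0 = 5
distinct = 66 − 5 = 61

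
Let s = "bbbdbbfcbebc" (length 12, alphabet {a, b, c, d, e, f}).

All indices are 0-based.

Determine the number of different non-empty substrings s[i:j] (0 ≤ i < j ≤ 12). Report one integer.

69

rank | idx | suffix
   0 |   0 | bbbdbbfcbebc
   1 |   1 | bbdbbfcbebc
   2 |   4 | bbfcbebc
   3 |  10 | bc
   4 |   2 | bdbbfcbebc
   5 |   8 | bebc
   6 |   5 | bfcbebc
   7 |  11 | c
   8 |   7 | cbebc
   9 |   3 | dbbfcbebc
  10 |   9 | ebc
  11 |   6 | fcbebc

SA = [0, 1, 4, 10, 2, 8, 5, 11, 7, 3, 9, 6]
i: (SA[i-1],SA[i]) lcp shared
  1: (0,1) 2 'bb'
  2: (1,4) 2 'bb'
  3: (4,10) 1 'b'
  4: (10,2) 1 'b'
  5: (2,8) 1 'b'
  6: (8,5) 1 'b'
  7: (5,11) 0 ''
  8: (11,7) 1 'c'
  9: (7,3) 0 ''
  10: (3,9) 0 ''
  11: (9,6) 0 ''

n(n+1)/2 = 12·13/2 = 78
Σ LCP = 0 + 2 + 2 + 1 + 1 + 1 + 1 + 0 + 1 + 0 + 0 + 0 = 9
distinct = 78 − 9 = 69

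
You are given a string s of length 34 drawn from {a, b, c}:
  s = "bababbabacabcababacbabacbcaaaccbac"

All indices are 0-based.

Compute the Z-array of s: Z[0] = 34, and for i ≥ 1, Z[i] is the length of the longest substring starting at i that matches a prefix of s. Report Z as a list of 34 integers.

[34, 0, 3, 0, 1, 4, 0, 2, 0, 0, 0, 1, 0, 0, 4, 0, 2, 0, 0, 4, 0, 2, 0, 0, 1, 0, 0, 0, 0, 0, 0, 2, 0, 0]

Z[0]=34
i=1: outside box; Z[1]=0
i=2: outside box; Z[2]=3 scan→box=[2,5)
i=3: min(r-i=2, Z[1]=0)=0; Z[3]=0
i=4: min(r-i=1, Z[2]=3)=1; Z[4]=1
i=5: outside box; Z[5]=4 scan→box=[5,9)
i=6: min(r-i=3, Z[1]=0)=0; Z[6]=0
i=7: min(r-i=2, Z[2]=3)=2; Z[7]=2
i=8: min(r-i=1, Z[3]=0)=0; Z[8]=0
i=9: outside box; Z[9]=0
i=10: outside box; Z[10]=0
i=11: outside box; Z[11]=1 scan→box=[11,12)
i=12: outside box; Z[12]=0
i=13: outside box; Z[13]=0
i=14: outside box; Z[14]=4 scan→box=[14,18)
i=15: min(r-i=3, Z[1]=0)=0; Z[15]=0
i=16: min(r-i=2, Z[2]=3)=2; Z[16]=2
i=17: min(r-i=1, Z[3]=0)=0; Z[17]=0
i=18: outside box; Z[18]=0
i=19: outside box; Z[19]=4 scan→box=[19,23)
i=20: min(r-i=3, Z[1]=0)=0; Z[20]=0
i=21: min(r-i=2, Z[2]=3)=2; Z[21]=2
i=22: min(r-i=1, Z[3]=0)=0; Z[22]=0
i=23: outside box; Z[23]=0
i=24: outside box; Z[24]=1 scan→box=[24,25)
i=25: outside box; Z[25]=0
i=26: outside box; Z[26]=0
i=27: outside box; Z[27]=0
i=28: outside box; Z[28]=0
i=29: outside box; Z[29]=0
i=30: outside box; Z[30]=0
i=31: outside box; Z[31]=2 scan→box=[31,33)
i=32: min(r-i=1, Z[1]=0)=0; Z[32]=0
i=33: outside box; Z[33]=0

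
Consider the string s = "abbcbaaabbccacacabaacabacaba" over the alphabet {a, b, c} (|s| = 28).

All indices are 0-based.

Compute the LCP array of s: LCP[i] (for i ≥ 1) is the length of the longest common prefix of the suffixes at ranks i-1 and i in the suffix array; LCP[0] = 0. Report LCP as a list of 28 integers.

sorted suffixes:
  #0 SA[0]=27  'a'
  #1 SA[1]=5  'aaabbccacacabaacabacaba'
  #2 SA[2]=6  'aabbccacacabaacabacaba'
  #3 SA[3]=18  'aacabacaba'
  #4 SA[4]=25  'aba'
  #5 SA[5]=16  'abaacabacaba'
  #6 SA[6]=21  'abacaba'
  #7 SA[7]=0  'abbcbaaabbccacacabaacabacaba'
  #8 SA[8]=7  'abbccacacabaacabacaba'
  #9 SA[9]=23  'acaba'
  #10 SA[10]=14  'acabaacabacaba'
  #11 SA[11]=19  'acabacaba'
  #12 SA[12]=12  'acacabaacabacaba'
  #13 SA[13]=26  'ba'
  #14 SA[14]=4  'baaabbccacacabaacabacaba'
  #15 SA[15]=17  'baacabacaba'
  #16 SA[16]=22  'bacaba'
  #17 SA[17]=1  'bbcbaaabbccacacabaacabacaba'
  #18 SA[18]=8  'bbccacacabaacabacaba'
  #19 SA[19]=2  'bcbaaabbccacacabaacabacaba'
  #20 SA[20]=9  'bccacacabaacabacaba'
  #21 SA[21]=24  'caba'
  #22 SA[22]=15  'cabaacabacaba'
  #23 SA[23]=20  'cabacaba'
  #24 SA[24]=13  'cacabaacabacaba'
  #25 SA[25]=11  'cacacabaacabacaba'
  #26 SA[26]=3  'cbaaabbccacacabaacabacaba'
  #27 SA[27]=10  'ccacacabaacabacaba'

SA = [27, 5, 6, 18, 25, 16, 21, 0, 7, 23, 14, 19, 12, 26, 4, 17, 22, 1, 8, 2, 9, 24, 15, 20, 13, 11, 3, 10]
rank  pair      lcp
   1  s[27:],s[5:]  1  'a'
   2  s[5:],s[6:]  2  'aa'
   3  s[6:],s[18:]  2  'aa'
   4  s[18:],s[25:]  1  'a'
   5  s[25:],s[16:]  3  'aba'
   6  s[16:],s[21:]  3  'aba'
   7  s[21:],s[0:]  2  'ab'
   8  s[0:],s[7:]  4  'abbc'
   9  s[7:],s[23:]  1  'a'
  10  s[23:],s[14:]  5  'acaba'
  11  s[14:],s[19:]  5  'acaba'
  12  s[19:],s[12:]  3  'aca'
  13  s[12:],s[26:]  0  ''
  14  s[26:],s[4:]  2  'ba'
  15  s[4:],s[17:]  3  'baa'
  16  s[17:],s[22:]  2  'ba'
  17  s[22:],s[1:]  1  'b'
  18  s[1:],s[8:]  3  'bbc'
  19  s[8:],s[2:]  1  'b'
  20  s[2:],s[9:]  2  'bc'
  21  s[9:],s[24:]  0  ''
  22  s[24:],s[15:]  4  'caba'
  23  s[15:],s[20:]  4  'caba'
  24  s[20:],s[13:]  2  'ca'
  25  s[13:],s[11:]  4  'caca'
  26  s[11:],s[3:]  1  'c'
  27  s[3:],s[10:]  1  'c'

[0, 1, 2, 2, 1, 3, 3, 2, 4, 1, 5, 5, 3, 0, 2, 3, 2, 1, 3, 1, 2, 0, 4, 4, 2, 4, 1, 1]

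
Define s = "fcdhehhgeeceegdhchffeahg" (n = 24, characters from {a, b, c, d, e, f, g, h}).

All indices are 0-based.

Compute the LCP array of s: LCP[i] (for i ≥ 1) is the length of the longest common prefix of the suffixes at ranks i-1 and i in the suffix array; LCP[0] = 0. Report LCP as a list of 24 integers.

sorted suffixes:
  #0 SA[0]=21  'ahg'
  #1 SA[1]=1  'cdhehhgeeceegdhchffeahg'
  #2 SA[2]=10  'ceegdhchffeahg'
  #3 SA[3]=16  'chffeahg'
  #4 SA[4]=14  'dhchffeahg'
  #5 SA[5]=2  'dhehhgeeceegdhchffeahg'
  #6 SA[6]=20  'eahg'
  #7 SA[7]=9  'eceegdhchffeahg'
  #8 SA[8]=8  'eeceegdhchffeahg'
  #9 SA[9]=11  'eegdhchffeahg'
  #10 SA[10]=12  'egdhchffeahg'
  #11 SA[11]=4  'ehhgeeceegdhchffeahg'
  #12 SA[12]=0  'fcdhehhgeeceegdhchffeahg'
  #13 SA[13]=19  'feahg'
  #14 SA[14]=18  'ffeahg'
  #15 SA[15]=23  'g'
  #16 SA[16]=13  'gdhchffeahg'
  #17 SA[17]=7  'geeceegdhchffeahg'
  #18 SA[18]=15  'hchffeahg'
  #19 SA[19]=3  'hehhgeeceegdhchffeahg'
  #20 SA[20]=17  'hffeahg'
  #21 SA[21]=22  'hg'
  #22 SA[22]=6  'hgeeceegdhchffeahg'
  #23 SA[23]=5  'hhgeeceegdhchffeahg'

SA = [21, 1, 10, 16, 14, 2, 20, 9, 8, 11, 12, 4, 0, 19, 18, 23, 13, 7, 15, 3, 17, 22, 6, 5]
[i] adj suffixes → lcp
  [1] 21/1 → 0 ('')
  [2] 1/10 → 1 ('c')
  [3] 10/16 → 1 ('c')
  [4] 16/14 → 0 ('')
  [5] 14/2 → 2 ('dh')
  [6] 2/20 → 0 ('')
  [7] 20/9 → 1 ('e')
  [8] 9/8 → 1 ('e')
  [9] 8/11 → 2 ('ee')
  [10] 11/12 → 1 ('e')
  [11] 12/4 → 1 ('e')
  [12] 4/0 → 0 ('')
  [13] 0/19 → 1 ('f')
  [14] 19/18 → 1 ('f')
  [15] 18/23 → 0 ('')
  [16] 23/13 → 1 ('g')
  [17] 13/7 → 1 ('g')
  [18] 7/15 → 0 ('')
  [19] 15/3 → 1 ('h')
  [20] 3/17 → 1 ('h')
  [21] 17/22 → 1 ('h')
  [22] 22/6 → 2 ('hg')
  [23] 6/5 → 1 ('h')

[0, 0, 1, 1, 0, 2, 0, 1, 1, 2, 1, 1, 0, 1, 1, 0, 1, 1, 0, 1, 1, 1, 2, 1]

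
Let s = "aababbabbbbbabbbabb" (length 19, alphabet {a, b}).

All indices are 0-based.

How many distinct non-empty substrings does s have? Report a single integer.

134

sorted suffixes:
  #0 SA[0]=0  'aababbabbbbbabbbabb'
  #1 SA[1]=1  'ababbabbbbbabbbabb'
  #2 SA[2]=16  'abb'
  #3 SA[3]=3  'abbabbbbbabbbabb'
  #4 SA[4]=12  'abbbabb'
  #5 SA[5]=6  'abbbbbabbbabb'
  #6 SA[6]=18  'b'
  #7 SA[7]=15  'babb'
  #8 SA[8]=2  'babbabbbbbabbbabb'
  #9 SA[9]=11  'babbbabb'
  #10 SA[10]=5  'babbbbbabbbabb'
  #11 SA[11]=17  'bb'
  #12 SA[12]=14  'bbabb'
  #13 SA[13]=10  'bbabbbabb'
  #14 SA[14]=4  'bbabbbbbabbbabb'
  #15 SA[15]=13  'bbbabb'
  #16 SA[16]=9  'bbbabbbabb'
  #17 SA[17]=8  'bbbbabbbabb'
  #18 SA[18]=7  'bbbbbabbbabb'

SA = [0, 1, 16, 3, 12, 6, 18, 15, 2, 11, 5, 17, 14, 10, 4, 13, 9, 8, 7]
i: (SA[i-1],SA[i]) lcp shared
  1: (0,1) 1 'a'
  2: (1,16) 2 'ab'
  3: (16,3) 3 'abb'
  4: (3,12) 3 'abb'
  5: (12,6) 4 'abbb'
  6: (6,18) 0 ''
  7: (18,15) 1 'b'
  8: (15,2) 4 'babb'
  9: (2,11) 4 'babb'
  10: (11,5) 5 'babbb'
  11: (5,17) 1 'b'
  12: (17,14) 2 'bb'
  13: (14,10) 5 'bbabb'
  14: (10,4) 6 'bbabbb'
  15: (4,13) 2 'bb'
  16: (13,9) 6 'bbbabb'
  17: (9,8) 3 'bbb'
  18: (8,7) 4 'bbbb'

n(n+1)/2 = 19·20/2 = 190
Σ LCP = 0 + 1 + 2 + 3 + 3 + 4 + 0 + 1 + 4 + 4 + 5 + 1 + 2 + 5 + 6 + 2 + 6 + 3 + 4 = 56
distinct = 190 − 56 = 134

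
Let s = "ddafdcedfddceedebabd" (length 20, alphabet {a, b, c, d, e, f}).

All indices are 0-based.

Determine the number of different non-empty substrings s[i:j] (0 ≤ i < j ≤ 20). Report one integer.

190

rank | idx | suffix
   0 |  17 | abd
   1 |   2 | afdcedfddceedebabd
   2 |  16 | babd
   3 |  18 | bd
   4 |   5 | cedfddceedebabd
   5 |  11 | ceedebabd
   6 |  19 | d
   7 |   1 | dafdcedfddceedebabd
   8 |   4 | dcedfddceedebabd
   9 |  10 | dceedebabd
  10 |   0 | ddafdcedfddceedebabd
  11 |   9 | ddceedebabd
  12 |  14 | debabd
  13 |   7 | dfddceedebabd
  14 |  15 | ebabd
  15 |  13 | edebabd
  16 |   6 | edfddceedebabd
  17 |  12 | eedebabd
  18 |   3 | fdcedfddceedebabd
  19 |   8 | fddceedebabd

SA = [17, 2, 16, 18, 5, 11, 19, 1, 4, 10, 0, 9, 14, 7, 15, 13, 6, 12, 3, 8]
i: (SA[i-1],SA[i]) lcp shared
  1: (17,2) 1 'a'
  2: (2,16) 0 ''
  3: (16,18) 1 'b'
  4: (18,5) 0 ''
  5: (5,11) 2 'ce'
  6: (11,19) 0 ''
  7: (19,1) 1 'd'
  8: (1,4) 1 'd'
  9: (4,10) 3 'dce'
  10: (10,0) 1 'd'
  11: (0,9) 2 'dd'
  12: (9,14) 1 'd'
  13: (14,7) 1 'd'
  14: (7,15) 0 ''
  15: (15,13) 1 'e'
  16: (13,6) 2 'ed'
  17: (6,12) 1 'e'
  18: (12,3) 0 ''
  19: (3,8) 2 'fd'

n(n+1)/2 = 20·21/2 = 210
Σ LCP = 0 + 1 + 0 + 1 + 0 + 2 + 0 + 1 + 1 + 3 + 1 + 2 + 1 + 1 + 0 + 1 + 2 + 1 + 0 + 2 = 20
distinct = 210 − 20 = 190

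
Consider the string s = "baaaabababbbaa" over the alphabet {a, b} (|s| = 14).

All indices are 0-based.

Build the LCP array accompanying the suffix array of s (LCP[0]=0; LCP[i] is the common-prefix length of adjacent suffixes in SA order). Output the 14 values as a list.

[0, 1, 2, 3, 2, 1, 4, 2, 0, 3, 2, 3, 1, 2]

sorted suffixes:
  #0 SA[0]=13  'a'
  #1 SA[1]=12  'aa'
  #2 SA[2]=1  'aaaabababbbaa'
  #3 SA[3]=2  'aaabababbbaa'
  #4 SA[4]=3  'aabababbbaa'
  #5 SA[5]=4  'abababbbaa'
  #6 SA[6]=6  'ababbbaa'
  #7 SA[7]=8  'abbbaa'
  #8 SA[8]=11  'baa'
  #9 SA[9]=0  'baaaabababbbaa'
  #10 SA[10]=5  'bababbbaa'
  #11 SA[11]=7  'babbbaa'
  #12 SA[12]=10  'bbaa'
  #13 SA[13]=9  'bbbaa'

SA = [13, 12, 1, 2, 3, 4, 6, 8, 11, 0, 5, 7, 10, 9]
rank  pair      lcp
   1  s[13:],s[12:]  1  'a'
   2  s[12:],s[1:]  2  'aa'
   3  s[1:],s[2:]  3  'aaa'
   4  s[2:],s[3:]  2  'aa'
   5  s[3:],s[4:]  1  'a'
   6  s[4:],s[6:]  4  'abab'
   7  s[6:],s[8:]  2  'ab'
   8  s[8:],s[11:]  0  ''
   9  s[11:],s[0:]  3  'baa'
  10  s[0:],s[5:]  2  'ba'
  11  s[5:],s[7:]  3  'bab'
  12  s[7:],s[10:]  1  'b'
  13  s[10:],s[9:]  2  'bb'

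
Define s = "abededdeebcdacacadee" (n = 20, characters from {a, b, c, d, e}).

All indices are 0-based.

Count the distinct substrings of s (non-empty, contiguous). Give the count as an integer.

rank→(start, suffix):
  0 → (0, 'abededdeebcdacacadee')
  1 → (12, 'acacadee')
  2 → (14, 'acadee')
  3 → (16, 'adee')
  4 → (9, 'bcdacacadee')
  5 → (1, 'bededdeebcdacacadee')
  6 → (13, 'cacadee')
  7 → (15, 'cadee')
  8 → (10, 'cdacacadee')
  9 → (11, 'dacacadee')
  10 → (5, 'ddeebcdacacadee')
  11 → (3, 'deddeebcdacacadee')
  12 → (17, 'dee')
  13 → (6, 'deebcdacacadee')
  14 → (19, 'e')
  15 → (8, 'ebcdacacadee')
  16 → (4, 'eddeebcdacacadee')
  17 → (2, 'ededdeebcdacacadee')
  18 → (18, 'ee')
  19 → (7, 'eebcdacacadee')

SA = [0, 12, 14, 16, 9, 1, 13, 15, 10, 11, 5, 3, 17, 6, 19, 8, 4, 2, 18, 7]
[i] adj suffixes → lcp
  [1] 0/12 → 1 ('a')
  [2] 12/14 → 3 ('aca')
  [3] 14/16 → 1 ('a')
  [4] 16/9 → 0 ('')
  [5] 9/1 → 1 ('b')
  [6] 1/13 → 0 ('')
  [7] 13/15 → 2 ('ca')
  [8] 15/10 → 1 ('c')
  [9] 10/11 → 0 ('')
  [10] 11/5 → 1 ('d')
  [11] 5/3 → 1 ('d')
  [12] 3/17 → 2 ('de')
  [13] 17/6 → 3 ('dee')
  [14] 6/19 → 0 ('')
  [15] 19/8 → 1 ('e')
  [16] 8/4 → 1 ('e')
  [17] 4/2 → 2 ('ed')
  [18] 2/18 → 1 ('e')
  [19] 18/7 → 2 ('ee')

n(n+1)/2 = 20·21/2 = 210
Σ LCP = 0 + 1 + 3 + 1 + 0 + 1 + 0 + 2 + 1 + 0 + 1 + 1 + 2 + 3 + 0 + 1 + 1 + 2 + 1 + 2 = 23
distinct = 210 − 23 = 187

187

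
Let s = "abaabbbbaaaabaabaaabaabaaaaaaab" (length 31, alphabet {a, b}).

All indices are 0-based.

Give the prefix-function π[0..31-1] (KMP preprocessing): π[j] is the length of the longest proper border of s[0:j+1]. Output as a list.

[0, 0, 1, 1, 2, 0, 0, 0, 1, 1, 1, 1, 2, 3, 4, 5, 3, 4, 1, 2, 3, 4, 5, 3, 4, 1, 1, 1, 1, 1, 2]

π[0] = 0
j=1 s[j]='b': π[1]=0 (border '')
j=2 s[j]='a': π[2]=1 (border 'a')
j=3 s[j]='a': k: 1→0; π[3]=1 (border 'a')
j=4 s[j]='b': π[4]=2 (border 'ab')
j=5 s[j]='b': k: 2→0; π[5]=0 (border '')
j=6 s[j]='b': π[6]=0 (border '')
j=7 s[j]='b': π[7]=0 (border '')
j=8 s[j]='a': π[8]=1 (border 'a')
j=9 s[j]='a': k: 1→0; π[9]=1 (border 'a')
j=10 s[j]='a': k: 1→0; π[10]=1 (border 'a')
j=11 s[j]='a': k: 1→0; π[11]=1 (border 'a')
j=12 s[j]='b': π[12]=2 (border 'ab')
j=13 s[j]='a': π[13]=3 (border 'aba')
j=14 s[j]='a': π[14]=4 (border 'abaa')
j=15 s[j]='b': π[15]=5 (border 'abaab')
j=16 s[j]='a': k: 5→2; π[16]=3 (border 'aba')
j=17 s[j]='a': π[17]=4 (border 'abaa')
j=18 s[j]='a': k: 4→1→0; π[18]=1 (border 'a')
j=19 s[j]='b': π[19]=2 (border 'ab')
j=20 s[j]='a': π[20]=3 (border 'aba')
j=21 s[j]='a': π[21]=4 (border 'abaa')
j=22 s[j]='b': π[22]=5 (border 'abaab')
j=23 s[j]='a': k: 5→2; π[23]=3 (border 'aba')
j=24 s[j]='a': π[24]=4 (border 'abaa')
j=25 s[j]='a': k: 4→1→0; π[25]=1 (border 'a')
j=26 s[j]='a': k: 1→0; π[26]=1 (border 'a')
j=27 s[j]='a': k: 1→0; π[27]=1 (border 'a')
j=28 s[j]='a': k: 1→0; π[28]=1 (border 'a')
j=29 s[j]='a': k: 1→0; π[29]=1 (border 'a')
j=30 s[j]='b': π[30]=2 (border 'ab')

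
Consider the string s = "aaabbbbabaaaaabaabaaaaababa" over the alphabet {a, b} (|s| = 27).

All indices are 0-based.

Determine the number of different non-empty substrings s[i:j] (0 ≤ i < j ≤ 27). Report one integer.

287

rank→(start, suffix):
  0 → (26, 'a')
  1 → (9, 'aaaaabaabaaaaababa')
  2 → (18, 'aaaaababa')
  3 → (10, 'aaaabaabaaaaababa')
  4 → (19, 'aaaababa')
  5 → (11, 'aaabaabaaaaababa')
  6 → (20, 'aaababa')
  7 → (0, 'aaabbbbabaaaaabaabaaaaababa')
  8 → (15, 'aabaaaaababa')
  9 → (12, 'aabaabaaaaababa')
  10 → (21, 'aababa')
  11 → (1, 'aabbbbabaaaaabaabaaaaababa')
  12 → (24, 'aba')
  13 → (7, 'abaaaaabaabaaaaababa')
  14 → (16, 'abaaaaababa')
  15 → (13, 'abaabaaaaababa')
  16 → (22, 'ababa')
  17 → (2, 'abbbbabaaaaabaabaaaaababa')
  18 → (25, 'ba')
  19 → (8, 'baaaaabaabaaaaababa')
  20 → (17, 'baaaaababa')
  21 → (14, 'baabaaaaababa')
  22 → (23, 'baba')
  23 → (6, 'babaaaaabaabaaaaababa')
  24 → (5, 'bbabaaaaabaabaaaaababa')
  25 → (4, 'bbbabaaaaabaabaaaaababa')
  26 → (3, 'bbbbabaaaaabaabaaaaababa')

SA = [26, 9, 18, 10, 19, 11, 20, 0, 15, 12, 21, 1, 24, 7, 16, 13, 22, 2, 25, 8, 17, 14, 23, 6, 5, 4, 3]
i: (SA[i-1],SA[i]) lcp shared
  1: (26,9) 1 'a'
  2: (9,18) 7 'aaaaaba'
  3: (18,10) 4 'aaaa'
  4: (10,19) 6 'aaaaba'
  5: (19,11) 3 'aaa'
  6: (11,20) 5 'aaaba'
  7: (20,0) 4 'aaab'
  8: (0,15) 2 'aa'
  9: (15,12) 5 'aabaa'
  10: (12,21) 4 'aaba'
  11: (21,1) 3 'aab'
  12: (1,24) 1 'a'
  13: (24,7) 3 'aba'
  14: (7,16) 9 'abaaaaaba'
  15: (16,13) 4 'abaa'
  16: (13,22) 3 'aba'
  17: (22,2) 2 'ab'
  18: (2,25) 0 ''
  19: (25,8) 2 'ba'
  20: (8,17) 8 'baaaaaba'
  21: (17,14) 3 'baa'
  22: (14,23) 2 'ba'
  23: (23,6) 4 'baba'
  24: (6,5) 1 'b'
  25: (5,4) 2 'bb'
  26: (4,3) 3 'bbb'

n(n+1)/2 = 27·28/2 = 378
Σ LCP = 0 + 1 + 7 + 4 + 6 + 3 + 5 + 4 + 2 + 5 + 4 + 3 + 1 + 3 + 9 + 4 + 3 + 2 + 0 + 2 + 8 + 3 + 2 + 4 + 1 + 2 + 3 = 91
distinct = 378 − 91 = 287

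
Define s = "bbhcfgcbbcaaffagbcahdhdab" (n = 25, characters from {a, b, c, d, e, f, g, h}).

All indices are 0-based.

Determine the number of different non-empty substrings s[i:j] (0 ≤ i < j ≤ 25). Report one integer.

302

rank→(start, suffix):
  0 → (10, 'aaffagbcahdhdab')
  1 → (23, 'ab')
  2 → (11, 'affagbcahdhdab')
  3 → (14, 'agbcahdhdab')
  4 → (18, 'ahdhdab')
  5 → (24, 'b')
  6 → (7, 'bbcaaffagbcahdhdab')
  7 → (0, 'bbhcfgcbbcaaffagbcahdhdab')
  8 → (8, 'bcaaffagbcahdhdab')
  9 → (16, 'bcahdhdab')
  10 → (1, 'bhcfgcbbcaaffagbcahdhdab')
  11 → (9, 'caaffagbcahdhdab')
  12 → (17, 'cahdhdab')
  13 → (6, 'cbbcaaffagbcahdhdab')
  14 → (3, 'cfgcbbcaaffagbcahdhdab')
  15 → (22, 'dab')
  16 → (20, 'dhdab')
  17 → (13, 'fagbcahdhdab')
  18 → (12, 'ffagbcahdhdab')
  19 → (4, 'fgcbbcaaffagbcahdhdab')
  20 → (15, 'gbcahdhdab')
  21 → (5, 'gcbbcaaffagbcahdhdab')
  22 → (2, 'hcfgcbbcaaffagbcahdhdab')
  23 → (21, 'hdab')
  24 → (19, 'hdhdab')

SA = [10, 23, 11, 14, 18, 24, 7, 0, 8, 16, 1, 9, 17, 6, 3, 22, 20, 13, 12, 4, 15, 5, 2, 21, 19]
[i] adj suffixes → lcp
  [1] 10/23 → 1 ('a')
  [2] 23/11 → 1 ('a')
  [3] 11/14 → 1 ('a')
  [4] 14/18 → 1 ('a')
  [5] 18/24 → 0 ('')
  [6] 24/7 → 1 ('b')
  [7] 7/0 → 2 ('bb')
  [8] 0/8 → 1 ('b')
  [9] 8/16 → 3 ('bca')
  [10] 16/1 → 1 ('b')
  [11] 1/9 → 0 ('')
  [12] 9/17 → 2 ('ca')
  [13] 17/6 → 1 ('c')
  [14] 6/3 → 1 ('c')
  [15] 3/22 → 0 ('')
  [16] 22/20 → 1 ('d')
  [17] 20/13 → 0 ('')
  [18] 13/12 → 1 ('f')
  [19] 12/4 → 1 ('f')
  [20] 4/15 → 0 ('')
  [21] 15/5 → 1 ('g')
  [22] 5/2 → 0 ('')
  [23] 2/21 → 1 ('h')
  [24] 21/19 → 2 ('hd')

n(n+1)/2 = 25·26/2 = 325
Σ LCP = 0 + 1 + 1 + 1 + 1 + 0 + 1 + 2 + 1 + 3 + 1 + 0 + 2 + 1 + 1 + 0 + 1 + 0 + 1 + 1 + 0 + 1 + 0 + 1 + 2 = 23
distinct = 325 − 23 = 302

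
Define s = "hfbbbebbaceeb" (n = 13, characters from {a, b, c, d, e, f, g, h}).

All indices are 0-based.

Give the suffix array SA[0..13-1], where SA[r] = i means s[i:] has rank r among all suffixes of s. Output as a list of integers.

[8, 12, 7, 6, 2, 3, 4, 9, 11, 5, 10, 1, 0]

sorted suffixes:
  #0 SA[0]=8  'aceeb'
  #1 SA[1]=12  'b'
  #2 SA[2]=7  'baceeb'
  #3 SA[3]=6  'bbaceeb'
  #4 SA[4]=2  'bbbebbaceeb'
  #5 SA[5]=3  'bbebbaceeb'
  #6 SA[6]=4  'bebbaceeb'
  #7 SA[7]=9  'ceeb'
  #8 SA[8]=11  'eb'
  #9 SA[9]=5  'ebbaceeb'
  #10 SA[10]=10  'eeb'
  #11 SA[11]=1  'fbbbebbaceeb'
  #12 SA[12]=0  'hfbbbebbaceeb'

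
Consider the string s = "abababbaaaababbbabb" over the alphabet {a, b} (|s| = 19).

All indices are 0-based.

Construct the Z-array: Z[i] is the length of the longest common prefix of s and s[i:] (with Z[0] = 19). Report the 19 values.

[19, 0, 4, 0, 2, 0, 0, 1, 1, 1, 4, 0, 2, 0, 0, 0, 2, 0, 0]

Z[0]=19
i=1: outside box; Z[1]=0
i=2: outside box; Z[2]=4 extend→box=[2,6)
i=3: min(r-i=3, Z[1]=0)=0; Z[3]=0
i=4: min(r-i=2, Z[2]=4)=2; Z[4]=2
i=5: min(r-i=1, Z[3]=0)=0; Z[5]=0
i=6: outside box; Z[6]=0
i=7: outside box; Z[7]=1 extend→box=[7,8)
i=8: outside box; Z[8]=1 extend→box=[8,9)
i=9: outside box; Z[9]=1 extend→box=[9,10)
i=10: outside box; Z[10]=4 extend→box=[10,14)
i=11: min(r-i=3, Z[1]=0)=0; Z[11]=0
i=12: min(r-i=2, Z[2]=4)=2; Z[12]=2
i=13: min(r-i=1, Z[3]=0)=0; Z[13]=0
i=14: outside box; Z[14]=0
i=15: outside box; Z[15]=0
i=16: outside box; Z[16]=2 extend→box=[16,18)
i=17: min(r-i=1, Z[1]=0)=0; Z[17]=0
i=18: outside box; Z[18]=0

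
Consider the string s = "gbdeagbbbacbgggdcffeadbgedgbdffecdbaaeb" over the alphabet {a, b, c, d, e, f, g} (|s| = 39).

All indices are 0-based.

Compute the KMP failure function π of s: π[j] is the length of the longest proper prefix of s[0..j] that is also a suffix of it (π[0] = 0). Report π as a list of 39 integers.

[0, 0, 0, 0, 0, 1, 2, 0, 0, 0, 0, 0, 1, 1, 1, 0, 0, 0, 0, 0, 0, 0, 0, 1, 0, 0, 1, 2, 3, 0, 0, 0, 0, 0, 0, 0, 0, 0, 0]

π[0] = 0
j=1 s[j]='b': π[1]=0 (border '')
j=2 s[j]='d': π[2]=0 (border '')
j=3 s[j]='e': π[3]=0 (border '')
j=4 s[j]='a': π[4]=0 (border '')
j=5 s[j]='g': π[5]=1 (border 'g')
j=6 s[j]='b': π[6]=2 (border 'gb')
j=7 s[j]='b': k: 2→0; π[7]=0 (border '')
j=8 s[j]='b': π[8]=0 (border '')
j=9 s[j]='a': π[9]=0 (border '')
j=10 s[j]='c': π[10]=0 (border '')
j=11 s[j]='b': π[11]=0 (border '')
j=12 s[j]='g': π[12]=1 (border 'g')
j=13 s[j]='g': k: 1→0; π[13]=1 (border 'g')
j=14 s[j]='g': k: 1→0; π[14]=1 (border 'g')
j=15 s[j]='d': k: 1→0; π[15]=0 (border '')
j=16 s[j]='c': π[16]=0 (border '')
j=17 s[j]='f': π[17]=0 (border '')
j=18 s[j]='f': π[18]=0 (border '')
j=19 s[j]='e': π[19]=0 (border '')
j=20 s[j]='a': π[20]=0 (border '')
j=21 s[j]='d': π[21]=0 (border '')
j=22 s[j]='b': π[22]=0 (border '')
j=23 s[j]='g': π[23]=1 (border 'g')
j=24 s[j]='e': k: 1→0; π[24]=0 (border '')
j=25 s[j]='d': π[25]=0 (border '')
j=26 s[j]='g': π[26]=1 (border 'g')
j=27 s[j]='b': π[27]=2 (border 'gb')
j=28 s[j]='d': π[28]=3 (border 'gbd')
j=29 s[j]='f': k: 3→0; π[29]=0 (border '')
j=30 s[j]='f': π[30]=0 (border '')
j=31 s[j]='e': π[31]=0 (border '')
j=32 s[j]='c': π[32]=0 (border '')
j=33 s[j]='d': π[33]=0 (border '')
j=34 s[j]='b': π[34]=0 (border '')
j=35 s[j]='a': π[35]=0 (border '')
j=36 s[j]='a': π[36]=0 (border '')
j=37 s[j]='e': π[37]=0 (border '')
j=38 s[j]='b': π[38]=0 (border '')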